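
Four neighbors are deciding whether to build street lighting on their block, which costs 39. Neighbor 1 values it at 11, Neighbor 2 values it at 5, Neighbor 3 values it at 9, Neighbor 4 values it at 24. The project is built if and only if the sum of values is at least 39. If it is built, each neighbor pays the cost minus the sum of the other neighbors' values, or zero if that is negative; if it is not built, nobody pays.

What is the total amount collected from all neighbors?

15

Total value 49 ≥ cost 39, so it is built.
Neighbor 1: others sum to 38; max(0, 39 - 38) = 1.
Neighbor 2: others sum to 44; max(0, 39 - 44) = 0.
Neighbor 3: others sum to 40; max(0, 39 - 40) = 0.
Neighbor 4: others sum to 25; max(0, 39 - 25) = 14.
Total collected = 1 + 0 + 0 + 14 = 15.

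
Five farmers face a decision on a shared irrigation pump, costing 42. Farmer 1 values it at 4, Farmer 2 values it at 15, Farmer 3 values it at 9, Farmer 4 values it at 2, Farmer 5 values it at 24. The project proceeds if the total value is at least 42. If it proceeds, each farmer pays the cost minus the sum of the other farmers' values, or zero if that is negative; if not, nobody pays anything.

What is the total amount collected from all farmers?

Total value 54 ≥ cost 42, so it is built.
Farmer 1: others sum to 50; max(0, 42 - 50) = 0.
Farmer 2: others sum to 39; max(0, 42 - 39) = 3.
Farmer 3: others sum to 45; max(0, 42 - 45) = 0.
Farmer 4: others sum to 52; max(0, 42 - 52) = 0.
Farmer 5: others sum to 30; max(0, 42 - 30) = 12.
Total collected = 0 + 3 + 0 + 0 + 12 = 15.

15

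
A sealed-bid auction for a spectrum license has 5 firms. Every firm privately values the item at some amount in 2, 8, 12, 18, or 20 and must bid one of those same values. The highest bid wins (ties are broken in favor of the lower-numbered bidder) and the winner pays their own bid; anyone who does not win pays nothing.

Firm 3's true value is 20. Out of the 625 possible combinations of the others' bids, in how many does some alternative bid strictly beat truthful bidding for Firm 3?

144

Others bid (2, 2, 2, 2): truth gives 0; bid 8 gives 12 > 0. Violating.
Others bid (2, 2, 2, 8): truth gives 0; bid 8 gives 12 > 0. Violating.
Others bid (2, 2, 2, 12): truth gives 0; bid 12 gives 8 > 0. Violating.
Others bid (2, 2, 2, 18): truth gives 0; bid 18 gives 2 > 0. Violating.
Others bid (2, 2, 2, 20): truth gives 0; no alternative beats it.
Others bid (2, 2, 8, 20): truth gives 0; no alternative beats it.
(Checking all 625 profiles: 144 have a profitable deviation, 481 do not.)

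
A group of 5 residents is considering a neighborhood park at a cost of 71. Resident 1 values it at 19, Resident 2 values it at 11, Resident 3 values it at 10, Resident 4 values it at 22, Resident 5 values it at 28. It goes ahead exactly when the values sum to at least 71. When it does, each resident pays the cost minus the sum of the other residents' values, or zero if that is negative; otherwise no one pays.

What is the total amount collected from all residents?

12

Total value 90 ≥ cost 71, so it is built.
Resident 1: others sum to 71; max(0, 71 - 71) = 0.
Resident 2: others sum to 79; max(0, 71 - 79) = 0.
Resident 3: others sum to 80; max(0, 71 - 80) = 0.
Resident 4: others sum to 68; max(0, 71 - 68) = 3.
Resident 5: others sum to 62; max(0, 71 - 62) = 9.
Total collected = 0 + 0 + 0 + 3 + 9 = 12.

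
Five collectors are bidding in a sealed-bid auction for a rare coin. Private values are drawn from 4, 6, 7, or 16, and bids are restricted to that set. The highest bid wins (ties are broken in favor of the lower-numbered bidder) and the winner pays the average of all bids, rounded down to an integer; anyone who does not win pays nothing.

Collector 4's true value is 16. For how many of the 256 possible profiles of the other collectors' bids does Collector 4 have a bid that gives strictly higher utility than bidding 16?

Others bid (4, 4, 4, 4): truth gives 10; bid 6 gives 12 > 10. Violating.
Others bid (4, 4, 4, 6): truth gives 10; bid 6 gives 12 > 10. Violating.
Others bid (4, 4, 4, 7): truth gives 9; bid 7 gives 11 > 9. Violating.
Others bid (4, 4, 6, 4): truth gives 10; bid 7 gives 11 > 10. Violating.
Others bid (4, 4, 4, 16): truth gives 8; no alternative beats it.
Others bid (4, 4, 6, 16): truth gives 7; no alternative beats it.
(Checking all 256 profiles: 24 have a profitable deviation, 232 do not.)

24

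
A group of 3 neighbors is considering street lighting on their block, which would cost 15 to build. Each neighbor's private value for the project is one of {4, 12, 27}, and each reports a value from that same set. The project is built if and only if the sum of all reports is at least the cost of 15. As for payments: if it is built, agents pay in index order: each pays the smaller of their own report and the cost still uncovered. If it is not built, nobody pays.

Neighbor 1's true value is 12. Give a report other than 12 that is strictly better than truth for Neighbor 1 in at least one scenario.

Suppose Neighbor 2 reports 4 and Neighbor 3 reports 12.
Report 12: project built, pays 12, utility 12 - 12 = 0.
Report 4: project built, pays 4, utility 12 - 4 = 8.
So reporting 4 beats truth here (8 > 0).

4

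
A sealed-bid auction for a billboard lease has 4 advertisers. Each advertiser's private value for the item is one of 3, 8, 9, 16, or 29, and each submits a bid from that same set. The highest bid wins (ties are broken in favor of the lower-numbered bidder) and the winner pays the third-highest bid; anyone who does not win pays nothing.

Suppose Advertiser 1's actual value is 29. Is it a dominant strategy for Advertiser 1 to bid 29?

Yes

Check each profile of the others' bids and compare truth against every alternative bid.
Others bid (3, 3, 29): truth gives 26, best alternative gives 0.
Others bid (3, 29, 3): truth gives 26, best alternative gives 0.
Others bid (29, 3, 3): truth gives 26, best alternative gives 0.
Others bid (3, 8, 29): truth gives 21, best alternative gives 0.
Others bid (3, 29, 8): truth gives 21, best alternative gives 0.
Others bid (8, 3, 29): truth gives 21, best alternative gives 0.
(Remaining 119 profiles checked similarly; truth is weakly best in each.)
In every case the truthful bid is at least as good as any alternative, so it is a dominant strategy.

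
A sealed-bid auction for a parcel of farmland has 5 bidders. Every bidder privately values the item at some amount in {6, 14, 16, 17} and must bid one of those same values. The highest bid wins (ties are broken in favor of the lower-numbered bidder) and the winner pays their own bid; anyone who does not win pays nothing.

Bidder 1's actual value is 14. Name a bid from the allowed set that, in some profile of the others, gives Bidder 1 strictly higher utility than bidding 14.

6

Suppose Bidder 2 bids 6, Bidder 3 bids 6, Bidder 4 bids 6 and Bidder 5 bids 6.
Bid 14: wins, pays 14, utility 14 - 14 = 0.
Bid 6: wins, pays 6, utility 14 - 6 = 8.
So bidding 6 beats truth here (8 > 0).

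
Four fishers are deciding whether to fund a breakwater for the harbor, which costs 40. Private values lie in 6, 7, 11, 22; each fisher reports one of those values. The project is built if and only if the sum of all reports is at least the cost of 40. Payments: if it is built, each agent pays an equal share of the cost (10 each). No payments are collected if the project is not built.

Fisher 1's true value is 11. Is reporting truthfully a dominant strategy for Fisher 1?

No

Consider the case where Fisher 2 reports 6, Fisher 3 reports 6 and Fisher 4 reports 6.
Truthful report 11: project not built, utility 0.
Report 22 instead: project built, pays 10, utility 11 - 10 = 1.
Since 1 > 0, reporting 22 is strictly better here, so truthful reporting is not dominant.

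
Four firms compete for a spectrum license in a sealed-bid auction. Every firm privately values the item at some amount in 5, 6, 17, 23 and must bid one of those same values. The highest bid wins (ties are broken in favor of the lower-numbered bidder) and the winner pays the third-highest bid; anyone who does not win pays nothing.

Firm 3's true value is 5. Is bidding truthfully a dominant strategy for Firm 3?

Check each profile of the others' bids and compare truth against every alternative bid.
Others bid (5, 5, 5): truth gives 0, best alternative gives 0.
Others bid (5, 5, 6): truth gives 0, best alternative gives 0.
Others bid (5, 5, 17): truth gives 0, best alternative gives 0.
Others bid (5, 5, 23): truth gives 0, best alternative gives 0.
Others bid (5, 6, 5): truth gives 0, best alternative gives 0.
Others bid (5, 6, 6): truth gives 0, best alternative gives 0.
(Remaining 58 profiles checked similarly; truth is weakly best in each.)
In every case the truthful bid is at least as good as any alternative, so it is a dominant strategy.

Yes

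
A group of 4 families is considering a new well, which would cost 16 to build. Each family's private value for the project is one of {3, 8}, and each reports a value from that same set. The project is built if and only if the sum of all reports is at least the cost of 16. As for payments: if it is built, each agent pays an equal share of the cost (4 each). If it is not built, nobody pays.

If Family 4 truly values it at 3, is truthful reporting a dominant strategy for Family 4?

Yes

Check each profile of the others' reports and compare truth against every alternative report.
Others report (3, 3, 3): truth gives 0, best alternative gives -1.
Others report (3, 3, 8): truth gives -1, best alternative gives -1.
Others report (3, 8, 3): truth gives -1, best alternative gives -1.
Others report (3, 8, 8): truth gives -1, best alternative gives -1.
Others report (8, 3, 3): truth gives -1, best alternative gives -1.
Others report (8, 3, 8): truth gives -1, best alternative gives -1.
(Remaining 2 profiles checked similarly; truth is weakly best in each.)
In every case the truthful report is at least as good as any alternative, so it is a dominant strategy.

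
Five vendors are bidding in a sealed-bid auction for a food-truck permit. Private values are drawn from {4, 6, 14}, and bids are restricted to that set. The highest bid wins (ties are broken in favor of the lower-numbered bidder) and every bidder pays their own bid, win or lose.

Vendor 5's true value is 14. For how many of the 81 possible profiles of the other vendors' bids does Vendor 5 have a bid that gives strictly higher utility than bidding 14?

66

Others bid (4, 4, 4, 4): truth gives 0; bid 6 gives 8 > 0. Violating.
Others bid (4, 4, 4, 14): truth gives -14; bid 4 gives -4 > -14. Violating.
Others bid (4, 4, 6, 14): truth gives -14; bid 4 gives -4 > -14. Violating.
Others bid (4, 4, 14, 4): truth gives -14; bid 4 gives -4 > -14. Violating.
Others bid (4, 4, 4, 6): truth gives 0; no alternative beats it.
Others bid (4, 4, 6, 4): truth gives 0; no alternative beats it.
(Checking all 81 profiles: 66 have a profitable deviation, 15 do not.)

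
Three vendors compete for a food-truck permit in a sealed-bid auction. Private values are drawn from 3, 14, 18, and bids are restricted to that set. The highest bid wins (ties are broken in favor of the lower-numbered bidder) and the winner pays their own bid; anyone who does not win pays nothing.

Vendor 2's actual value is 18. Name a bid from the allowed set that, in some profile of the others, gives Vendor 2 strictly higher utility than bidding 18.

14

Suppose Vendor 1 bids 3 and Vendor 3 bids 3.
Bid 18: wins, pays 18, utility 18 - 18 = 0.
Bid 14: wins, pays 14, utility 18 - 14 = 4.
So bidding 14 beats truth here (4 > 0).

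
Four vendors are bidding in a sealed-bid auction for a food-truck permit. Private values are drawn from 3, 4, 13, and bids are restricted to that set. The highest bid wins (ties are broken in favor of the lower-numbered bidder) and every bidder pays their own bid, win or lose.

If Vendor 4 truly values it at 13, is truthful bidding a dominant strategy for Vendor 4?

No

Consider the case where Vendor 1 bids 3, Vendor 2 bids 3 and Vendor 3 bids 3.
Truthful bid 13: wins, pays 13, utility 13 - 13 = 0.
Bid 4 instead: wins, pays 4, utility 13 - 4 = 9.
Since 9 > 0, bidding 4 is strictly better here, so truthful bidding is not dominant.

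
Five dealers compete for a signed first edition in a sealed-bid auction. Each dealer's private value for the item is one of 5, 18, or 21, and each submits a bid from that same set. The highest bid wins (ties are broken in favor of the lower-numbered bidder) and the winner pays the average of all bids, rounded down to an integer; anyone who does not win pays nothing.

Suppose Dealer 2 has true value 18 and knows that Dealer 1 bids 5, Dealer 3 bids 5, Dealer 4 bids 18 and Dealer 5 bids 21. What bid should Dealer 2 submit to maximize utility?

21

Bid 5: loses, pays 0, utility 0.
Bid 18: loses, pays 0, utility 0.
Bid 21: wins, pays 14, utility 18 - 14 = 4.
The best choice is 21 with utility 4.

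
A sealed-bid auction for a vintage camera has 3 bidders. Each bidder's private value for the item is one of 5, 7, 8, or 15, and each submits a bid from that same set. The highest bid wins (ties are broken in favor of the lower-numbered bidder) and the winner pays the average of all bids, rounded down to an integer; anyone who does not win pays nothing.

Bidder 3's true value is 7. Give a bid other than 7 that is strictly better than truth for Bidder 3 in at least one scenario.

Suppose Bidder 1 bids 5 and Bidder 2 bids 7.
Bid 7: loses, pays 0, utility 0.
Bid 8: wins, pays 6, utility 7 - 6 = 1.
So bidding 8 beats truth here (1 > 0).

8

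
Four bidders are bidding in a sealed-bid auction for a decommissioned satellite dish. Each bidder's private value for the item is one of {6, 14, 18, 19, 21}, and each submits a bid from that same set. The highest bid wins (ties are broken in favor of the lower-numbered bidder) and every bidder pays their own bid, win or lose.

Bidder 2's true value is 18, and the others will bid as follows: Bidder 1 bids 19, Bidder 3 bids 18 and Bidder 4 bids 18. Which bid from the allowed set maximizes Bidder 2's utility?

21

Bid 6: loses but pays 6, utility -6.
Bid 14: loses but pays 14, utility -14.
Bid 18: loses but pays 18, utility -18.
Bid 19: loses but pays 19, utility -19.
Bid 21: wins, pays 21, utility 18 - 21 = -3.
The best choice is 21 with utility -3.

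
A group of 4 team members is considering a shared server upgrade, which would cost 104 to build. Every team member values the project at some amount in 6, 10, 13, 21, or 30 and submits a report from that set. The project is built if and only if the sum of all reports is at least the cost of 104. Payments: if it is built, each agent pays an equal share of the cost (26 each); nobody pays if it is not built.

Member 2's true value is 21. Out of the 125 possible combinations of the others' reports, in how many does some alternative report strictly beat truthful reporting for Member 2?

Others report (30, 30, 30): truth gives -5; report 6 gives 0 > -5. Violating.
Others report (6, 6, 6): truth gives 0; no alternative beats it.
Others report (6, 6, 10): truth gives 0; no alternative beats it.
(Checking all 125 profiles: 1 has a profitable deviation, 124 do not.)

1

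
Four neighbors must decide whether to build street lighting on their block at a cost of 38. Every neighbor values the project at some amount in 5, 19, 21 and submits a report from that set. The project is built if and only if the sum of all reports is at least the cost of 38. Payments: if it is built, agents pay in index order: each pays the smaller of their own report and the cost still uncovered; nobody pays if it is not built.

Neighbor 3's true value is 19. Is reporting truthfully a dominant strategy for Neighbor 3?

Consider the case where Neighbor 1 reports 5, Neighbor 2 reports 19 and Neighbor 4 reports 19.
Truthful report 19: project built, pays 14, utility 19 - 14 = 5.
Report 5 instead: project built, pays 5, utility 19 - 5 = 14.
Since 14 > 5, reporting 5 is strictly better here, so truthful reporting is not dominant.

No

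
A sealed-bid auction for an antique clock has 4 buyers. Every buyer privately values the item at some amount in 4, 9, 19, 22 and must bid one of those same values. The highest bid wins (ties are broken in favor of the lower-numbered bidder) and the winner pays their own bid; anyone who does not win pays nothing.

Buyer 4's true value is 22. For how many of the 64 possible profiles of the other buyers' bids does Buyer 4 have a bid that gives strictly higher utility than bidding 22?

8

Others bid (4, 4, 4): truth gives 0; bid 9 gives 13 > 0. Violating.
Others bid (4, 4, 9): truth gives 0; bid 19 gives 3 > 0. Violating.
Others bid (4, 9, 4): truth gives 0; bid 19 gives 3 > 0. Violating.
Others bid (4, 9, 9): truth gives 0; bid 19 gives 3 > 0. Violating.
Others bid (4, 4, 19): truth gives 0; no alternative beats it.
Others bid (4, 4, 22): truth gives 0; no alternative beats it.
(Checking all 64 profiles: 8 have a profitable deviation, 56 do not.)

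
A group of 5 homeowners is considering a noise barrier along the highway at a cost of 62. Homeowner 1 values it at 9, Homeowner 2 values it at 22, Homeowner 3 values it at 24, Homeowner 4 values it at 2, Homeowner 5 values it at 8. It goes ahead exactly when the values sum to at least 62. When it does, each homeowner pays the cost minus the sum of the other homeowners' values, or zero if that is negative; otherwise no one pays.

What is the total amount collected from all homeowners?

Total value 65 ≥ cost 62, so it is built.
Homeowner 1: others sum to 56; max(0, 62 - 56) = 6.
Homeowner 2: others sum to 43; max(0, 62 - 43) = 19.
Homeowner 3: others sum to 41; max(0, 62 - 41) = 21.
Homeowner 4: others sum to 63; max(0, 62 - 63) = 0.
Homeowner 5: others sum to 57; max(0, 62 - 57) = 5.
Total collected = 6 + 19 + 21 + 0 + 5 = 51.

51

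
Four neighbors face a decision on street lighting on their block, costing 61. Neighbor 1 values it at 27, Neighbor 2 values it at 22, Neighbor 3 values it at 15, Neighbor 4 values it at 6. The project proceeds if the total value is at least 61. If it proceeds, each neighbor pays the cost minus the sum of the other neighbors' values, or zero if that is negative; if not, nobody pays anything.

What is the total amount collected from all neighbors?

37

Total value 70 ≥ cost 61, so it is built.
Neighbor 1: others sum to 43; max(0, 61 - 43) = 18.
Neighbor 2: others sum to 48; max(0, 61 - 48) = 13.
Neighbor 3: others sum to 55; max(0, 61 - 55) = 6.
Neighbor 4: others sum to 64; max(0, 61 - 64) = 0.
Total collected = 18 + 13 + 6 + 0 = 37.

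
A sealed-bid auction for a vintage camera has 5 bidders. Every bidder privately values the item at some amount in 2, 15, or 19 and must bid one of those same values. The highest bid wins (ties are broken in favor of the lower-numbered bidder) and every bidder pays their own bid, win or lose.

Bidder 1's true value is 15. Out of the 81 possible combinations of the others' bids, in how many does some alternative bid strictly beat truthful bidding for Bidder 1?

Others bid (2, 2, 2, 2): truth gives 0; bid 2 gives 13 > 0. Violating.
Others bid (2, 2, 2, 19): truth gives -15; bid 2 gives -2 > -15. Violating.
Others bid (2, 2, 15, 19): truth gives -15; bid 2 gives -2 > -15. Violating.
Others bid (2, 2, 19, 2): truth gives -15; bid 2 gives -2 > -15. Violating.
Others bid (2, 2, 2, 15): truth gives 0; no alternative beats it.
Others bid (2, 2, 15, 2): truth gives 0; no alternative beats it.
(Checking all 81 profiles: 66 have a profitable deviation, 15 do not.)

66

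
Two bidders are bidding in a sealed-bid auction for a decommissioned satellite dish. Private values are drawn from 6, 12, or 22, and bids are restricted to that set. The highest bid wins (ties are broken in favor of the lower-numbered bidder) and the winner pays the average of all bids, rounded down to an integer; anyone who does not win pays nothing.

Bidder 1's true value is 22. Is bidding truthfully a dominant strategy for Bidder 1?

No

Consider the case where Bidder 2 bids 6.
Truthful bid 22: wins, pays 14, utility 22 - 14 = 8.
Bid 6 instead: wins, pays 6, utility 22 - 6 = 16.
Since 16 > 8, bidding 6 is strictly better here, so truthful bidding is not dominant.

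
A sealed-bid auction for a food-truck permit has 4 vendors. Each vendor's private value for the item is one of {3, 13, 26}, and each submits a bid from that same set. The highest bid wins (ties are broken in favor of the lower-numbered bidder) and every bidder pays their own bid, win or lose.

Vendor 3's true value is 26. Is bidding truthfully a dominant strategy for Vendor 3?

Consider the case where Vendor 1 bids 3, Vendor 2 bids 3 and Vendor 4 bids 3.
Truthful bid 26: wins, pays 26, utility 26 - 26 = 0.
Bid 13 instead: wins, pays 13, utility 26 - 13 = 13.
Since 13 > 0, bidding 13 is strictly better here, so truthful bidding is not dominant.

No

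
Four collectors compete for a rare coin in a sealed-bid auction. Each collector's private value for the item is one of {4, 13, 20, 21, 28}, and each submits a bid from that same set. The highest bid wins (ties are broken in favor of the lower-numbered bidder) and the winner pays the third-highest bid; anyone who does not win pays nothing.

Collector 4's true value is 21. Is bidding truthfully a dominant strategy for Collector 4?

No

Consider the case where Collector 1 bids 4, Collector 2 bids 4 and Collector 3 bids 21.
Truthful bid 21: loses, pays 0, utility 0.
Bid 28 instead: wins, pays 4, utility 21 - 4 = 17.
Since 17 > 0, bidding 28 is strictly better here, so truthful bidding is not dominant.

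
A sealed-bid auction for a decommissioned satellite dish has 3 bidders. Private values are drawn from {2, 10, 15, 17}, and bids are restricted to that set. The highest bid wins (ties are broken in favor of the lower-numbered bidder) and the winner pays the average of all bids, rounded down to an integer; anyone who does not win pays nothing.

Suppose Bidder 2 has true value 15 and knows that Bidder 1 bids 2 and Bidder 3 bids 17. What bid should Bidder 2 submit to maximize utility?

17

Bid 2: loses, pays 0, utility 0.
Bid 10: loses, pays 0, utility 0.
Bid 15: loses, pays 0, utility 0.
Bid 17: wins, pays 12, utility 15 - 12 = 3.
The best choice is 17 with utility 3.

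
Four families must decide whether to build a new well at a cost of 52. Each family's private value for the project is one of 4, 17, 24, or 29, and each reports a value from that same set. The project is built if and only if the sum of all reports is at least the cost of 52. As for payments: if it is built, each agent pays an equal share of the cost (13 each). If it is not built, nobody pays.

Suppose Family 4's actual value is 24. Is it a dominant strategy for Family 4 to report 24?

No

Consider the case where Family 1 reports 4, Family 2 reports 4 and Family 3 reports 17.
Truthful report 24: project not built, utility 0.
Report 29 instead: project built, pays 13, utility 24 - 13 = 11.
Since 11 > 0, reporting 29 is strictly better here, so truthful reporting is not dominant.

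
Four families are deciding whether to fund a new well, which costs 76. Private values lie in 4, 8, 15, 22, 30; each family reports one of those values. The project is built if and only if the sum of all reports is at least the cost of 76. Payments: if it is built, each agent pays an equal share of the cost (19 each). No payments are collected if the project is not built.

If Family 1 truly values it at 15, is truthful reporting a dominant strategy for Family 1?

No

Consider the case where Family 2 reports 4, Family 3 reports 30 and Family 4 reports 30.
Truthful report 15: project built, pays 19, utility 15 - 19 = -4.
Report 4 instead: project not built, utility 0.
Since 0 > -4, reporting 4 is strictly better here, so truthful reporting is not dominant.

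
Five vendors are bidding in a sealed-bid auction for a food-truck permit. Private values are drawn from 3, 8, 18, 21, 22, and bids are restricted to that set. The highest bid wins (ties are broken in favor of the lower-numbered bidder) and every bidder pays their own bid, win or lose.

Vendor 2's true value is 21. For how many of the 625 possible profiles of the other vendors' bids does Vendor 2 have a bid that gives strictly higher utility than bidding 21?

487

Others bid (3, 3, 3, 3): truth gives 0; bid 8 gives 13 > 0. Violating.
Others bid (3, 3, 3, 8): truth gives 0; bid 8 gives 13 > 0. Violating.
Others bid (3, 3, 3, 18): truth gives 0; bid 18 gives 3 > 0. Violating.
Others bid (3, 3, 3, 22): truth gives -21; bid 22 gives -1 > -21. Violating.
Others bid (3, 3, 3, 21): truth gives 0; no alternative beats it.
Others bid (3, 3, 8, 21): truth gives 0; no alternative beats it.
(Checking all 625 profiles: 487 have a profitable deviation, 138 do not.)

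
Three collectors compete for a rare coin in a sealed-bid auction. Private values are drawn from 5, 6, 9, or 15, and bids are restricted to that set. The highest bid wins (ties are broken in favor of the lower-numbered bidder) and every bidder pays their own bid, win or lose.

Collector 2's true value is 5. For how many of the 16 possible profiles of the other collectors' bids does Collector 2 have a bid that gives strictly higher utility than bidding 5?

Others bid (5, 5): truth gives -5; bid 6 gives -1 > -5. Violating.
Others bid (5, 6): truth gives -5; bid 6 gives -1 > -5. Violating.
Others bid (5, 9): truth gives -5; bid 9 gives -4 > -5. Violating.
Others bid (6, 5): truth gives -5; bid 9 gives -4 > -5. Violating.
Others bid (5, 15): truth gives -5; no alternative beats it.
Others bid (6, 15): truth gives -5; no alternative beats it.
(Checking all 16 profiles: 6 have a profitable deviation, 10 do not.)

6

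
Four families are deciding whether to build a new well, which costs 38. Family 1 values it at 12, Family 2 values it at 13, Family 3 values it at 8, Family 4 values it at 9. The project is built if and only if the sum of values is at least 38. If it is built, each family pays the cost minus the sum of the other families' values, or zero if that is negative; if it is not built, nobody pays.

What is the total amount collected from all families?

Total value 42 ≥ cost 38, so it is built.
Family 1: others sum to 30; max(0, 38 - 30) = 8.
Family 2: others sum to 29; max(0, 38 - 29) = 9.
Family 3: others sum to 34; max(0, 38 - 34) = 4.
Family 4: others sum to 33; max(0, 38 - 33) = 5.
Total collected = 8 + 9 + 4 + 5 = 26.

26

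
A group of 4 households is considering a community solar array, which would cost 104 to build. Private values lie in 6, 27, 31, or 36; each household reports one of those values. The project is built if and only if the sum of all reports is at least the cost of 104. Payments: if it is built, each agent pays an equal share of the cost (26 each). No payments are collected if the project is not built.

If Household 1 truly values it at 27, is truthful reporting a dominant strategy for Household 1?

No

Consider the case where Household 2 reports 6, Household 3 reports 27 and Household 4 reports 36.
Truthful report 27: project not built, utility 0.
Report 36 instead: project built, pays 26, utility 27 - 26 = 1.
Since 1 > 0, reporting 36 is strictly better here, so truthful reporting is not dominant.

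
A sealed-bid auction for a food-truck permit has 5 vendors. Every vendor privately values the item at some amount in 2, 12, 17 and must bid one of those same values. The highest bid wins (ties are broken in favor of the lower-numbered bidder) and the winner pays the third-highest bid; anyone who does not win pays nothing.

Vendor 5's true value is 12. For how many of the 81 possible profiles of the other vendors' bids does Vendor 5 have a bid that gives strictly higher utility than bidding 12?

4

Others bid (2, 2, 2, 12): truth gives 0; bid 17 gives 10 > 0. Violating.
Others bid (2, 2, 12, 2): truth gives 0; bid 17 gives 10 > 0. Violating.
Others bid (2, 12, 2, 2): truth gives 0; bid 17 gives 10 > 0. Violating.
Others bid (12, 2, 2, 2): truth gives 0; bid 17 gives 10 > 0. Violating.
Others bid (2, 2, 2, 2): truth gives 10; no alternative beats it.
Others bid (2, 2, 2, 17): truth gives 0; no alternative beats it.
(Checking all 81 profiles: 4 have a profitable deviation, 77 do not.)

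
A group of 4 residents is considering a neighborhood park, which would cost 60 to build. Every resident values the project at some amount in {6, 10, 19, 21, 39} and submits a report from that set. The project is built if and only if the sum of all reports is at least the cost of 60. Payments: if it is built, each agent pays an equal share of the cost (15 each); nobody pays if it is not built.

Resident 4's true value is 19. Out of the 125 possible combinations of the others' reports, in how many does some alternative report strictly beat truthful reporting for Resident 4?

28

Others report (6, 6, 10): truth gives 0; report 39 gives 4 > 0. Violating.
Others report (6, 6, 19): truth gives 0; report 39 gives 4 > 0. Violating.
Others report (6, 6, 21): truth gives 0; report 39 gives 4 > 0. Violating.
Others report (6, 10, 6): truth gives 0; report 39 gives 4 > 0. Violating.
Others report (6, 6, 6): truth gives 0; no alternative beats it.
Others report (6, 6, 39): truth gives 4; no alternative beats it.
(Checking all 125 profiles: 28 have a profitable deviation, 97 do not.)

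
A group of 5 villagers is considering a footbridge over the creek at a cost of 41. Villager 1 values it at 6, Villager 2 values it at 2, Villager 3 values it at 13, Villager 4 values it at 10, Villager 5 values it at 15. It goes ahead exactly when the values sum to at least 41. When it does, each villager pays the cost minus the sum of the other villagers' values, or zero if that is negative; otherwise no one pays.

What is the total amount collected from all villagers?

24

Total value 46 ≥ cost 41, so it is built.
Villager 1: others sum to 40; max(0, 41 - 40) = 1.
Villager 2: others sum to 44; max(0, 41 - 44) = 0.
Villager 3: others sum to 33; max(0, 41 - 33) = 8.
Villager 4: others sum to 36; max(0, 41 - 36) = 5.
Villager 5: others sum to 31; max(0, 41 - 31) = 10.
Total collected = 1 + 0 + 8 + 5 + 10 = 24.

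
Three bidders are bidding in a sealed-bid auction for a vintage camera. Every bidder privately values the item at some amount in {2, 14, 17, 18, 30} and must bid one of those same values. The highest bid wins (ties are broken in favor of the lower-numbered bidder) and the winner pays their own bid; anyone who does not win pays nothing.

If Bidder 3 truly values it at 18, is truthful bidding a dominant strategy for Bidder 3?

No

Consider the case where Bidder 1 bids 2 and Bidder 2 bids 2.
Truthful bid 18: wins, pays 18, utility 18 - 18 = 0.
Bid 14 instead: wins, pays 14, utility 18 - 14 = 4.
Since 4 > 0, bidding 14 is strictly better here, so truthful bidding is not dominant.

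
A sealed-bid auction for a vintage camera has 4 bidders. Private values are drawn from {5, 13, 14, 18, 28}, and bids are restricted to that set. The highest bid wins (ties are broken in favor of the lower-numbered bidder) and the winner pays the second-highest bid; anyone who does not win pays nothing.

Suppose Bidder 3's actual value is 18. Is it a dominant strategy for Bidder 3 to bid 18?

Yes

Check each profile of the others' bids and compare truth against every alternative bid.
Others bid (5, 5, 5): truth gives 13, best alternative gives 13.
Others bid (5, 5, 13): truth gives 5, best alternative gives 5.
Others bid (5, 13, 5): truth gives 5, best alternative gives 5.
Others bid (5, 13, 13): truth gives 5, best alternative gives 5.
Others bid (13, 5, 5): truth gives 5, best alternative gives 5.
Others bid (13, 5, 13): truth gives 5, best alternative gives 5.
(Remaining 119 profiles checked similarly; truth is weakly best in each.)
In every case the truthful bid is at least as good as any alternative, so it is a dominant strategy.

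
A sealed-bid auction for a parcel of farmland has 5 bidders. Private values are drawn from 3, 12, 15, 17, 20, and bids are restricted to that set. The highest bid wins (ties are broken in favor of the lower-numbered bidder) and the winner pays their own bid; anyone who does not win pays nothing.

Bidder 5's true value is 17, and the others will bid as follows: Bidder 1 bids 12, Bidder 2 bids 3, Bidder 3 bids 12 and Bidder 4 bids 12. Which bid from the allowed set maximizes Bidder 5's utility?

15

Bid 3: loses, pays 0, utility 0.
Bid 12: loses, pays 0, utility 0.
Bid 15: wins, pays 15, utility 17 - 15 = 2.
Bid 17: wins, pays 17, utility 17 - 17 = 0.
Bid 20: wins, pays 20, utility 17 - 20 = -3.
The best choice is 15 with utility 2.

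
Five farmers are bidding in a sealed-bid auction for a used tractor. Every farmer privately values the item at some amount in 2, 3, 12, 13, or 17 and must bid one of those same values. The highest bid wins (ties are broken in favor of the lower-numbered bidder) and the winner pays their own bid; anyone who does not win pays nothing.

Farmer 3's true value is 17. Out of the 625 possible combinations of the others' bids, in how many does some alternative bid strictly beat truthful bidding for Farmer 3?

Others bid (2, 2, 2, 2): truth gives 0; bid 3 gives 14 > 0. Violating.
Others bid (2, 2, 2, 3): truth gives 0; bid 3 gives 14 > 0. Violating.
Others bid (2, 2, 2, 12): truth gives 0; bid 12 gives 5 > 0. Violating.
Others bid (2, 2, 2, 13): truth gives 0; bid 13 gives 4 > 0. Violating.
Others bid (2, 2, 2, 17): truth gives 0; no alternative beats it.
Others bid (2, 2, 3, 17): truth gives 0; no alternative beats it.
(Checking all 625 profiles: 144 have a profitable deviation, 481 do not.)

144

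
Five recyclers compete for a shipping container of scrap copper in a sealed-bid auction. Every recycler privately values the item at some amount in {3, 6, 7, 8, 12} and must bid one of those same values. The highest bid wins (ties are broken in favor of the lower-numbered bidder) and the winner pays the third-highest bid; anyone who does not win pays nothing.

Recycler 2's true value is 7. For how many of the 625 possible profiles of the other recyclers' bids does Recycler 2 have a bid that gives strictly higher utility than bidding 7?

64

Others bid (3, 3, 3, 8): truth gives 0; bid 8 gives 4 > 0. Violating.
Others bid (3, 3, 3, 12): truth gives 0; bid 12 gives 4 > 0. Violating.
Others bid (3, 3, 6, 8): truth gives 0; bid 8 gives 1 > 0. Violating.
Others bid (3, 3, 6, 12): truth gives 0; bid 12 gives 1 > 0. Violating.
Others bid (3, 3, 3, 3): truth gives 4; no alternative beats it.
Others bid (3, 3, 3, 6): truth gives 4; no alternative beats it.
(Checking all 625 profiles: 64 have a profitable deviation, 561 do not.)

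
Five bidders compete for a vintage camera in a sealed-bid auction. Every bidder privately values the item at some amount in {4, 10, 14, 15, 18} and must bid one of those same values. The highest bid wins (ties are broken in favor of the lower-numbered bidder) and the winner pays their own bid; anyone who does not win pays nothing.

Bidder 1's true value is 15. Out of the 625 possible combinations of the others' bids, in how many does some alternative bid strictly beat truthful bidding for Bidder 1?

Others bid (4, 4, 4, 4): truth gives 0; bid 4 gives 11 > 0. Violating.
Others bid (4, 4, 4, 10): truth gives 0; bid 10 gives 5 > 0. Violating.
Others bid (4, 4, 4, 14): truth gives 0; bid 14 gives 1 > 0. Violating.
Others bid (4, 4, 10, 4): truth gives 0; bid 10 gives 5 > 0. Violating.
Others bid (4, 4, 4, 15): truth gives 0; no alternative beats it.
Others bid (4, 4, 4, 18): truth gives 0; no alternative beats it.
(Checking all 625 profiles: 81 have a profitable deviation, 544 do not.)

81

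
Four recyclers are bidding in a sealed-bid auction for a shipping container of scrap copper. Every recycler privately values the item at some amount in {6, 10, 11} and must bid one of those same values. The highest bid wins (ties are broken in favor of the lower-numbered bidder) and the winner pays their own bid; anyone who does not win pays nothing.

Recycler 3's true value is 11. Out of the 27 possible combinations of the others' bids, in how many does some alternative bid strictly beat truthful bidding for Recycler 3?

Others bid (6, 6, 6): truth gives 0; bid 10 gives 1 > 0. Violating.
Others bid (6, 6, 10): truth gives 0; bid 10 gives 1 > 0. Violating.
Others bid (6, 6, 11): truth gives 0; no alternative beats it.
Others bid (6, 10, 6): truth gives 0; no alternative beats it.
(Checking all 27 profiles: 2 have a profitable deviation, 25 do not.)

2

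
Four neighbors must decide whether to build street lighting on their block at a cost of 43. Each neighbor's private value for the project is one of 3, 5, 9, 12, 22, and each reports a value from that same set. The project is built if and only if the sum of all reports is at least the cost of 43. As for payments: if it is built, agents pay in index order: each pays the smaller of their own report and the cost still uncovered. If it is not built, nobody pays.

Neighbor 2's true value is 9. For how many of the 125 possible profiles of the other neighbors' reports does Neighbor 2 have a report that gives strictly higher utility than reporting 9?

Others report (3, 22, 22): truth gives 0; report 3 gives 6 > 0. Violating.
Others report (5, 12, 22): truth gives 0; report 5 gives 4 > 0. Violating.
Others report (5, 22, 12): truth gives 0; report 5 gives 4 > 0. Violating.
Others report (5, 22, 22): truth gives 0; report 3 gives 6 > 0. Violating.
Others report (3, 3, 3): truth gives 0; no alternative beats it.
Others report (3, 3, 5): truth gives 0; no alternative beats it.
(Checking all 125 profiles: 31 have a profitable deviation, 94 do not.)

31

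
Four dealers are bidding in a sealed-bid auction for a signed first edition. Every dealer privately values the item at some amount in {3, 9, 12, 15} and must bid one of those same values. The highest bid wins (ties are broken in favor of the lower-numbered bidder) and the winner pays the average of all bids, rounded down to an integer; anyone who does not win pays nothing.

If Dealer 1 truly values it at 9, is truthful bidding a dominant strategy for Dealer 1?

Consider the case where Dealer 2 bids 3, Dealer 3 bids 3 and Dealer 4 bids 3.
Truthful bid 9: wins, pays 4, utility 9 - 4 = 5.
Bid 3 instead: wins, pays 3, utility 9 - 3 = 6.
Since 6 > 5, bidding 3 is strictly better here, so truthful bidding is not dominant.

No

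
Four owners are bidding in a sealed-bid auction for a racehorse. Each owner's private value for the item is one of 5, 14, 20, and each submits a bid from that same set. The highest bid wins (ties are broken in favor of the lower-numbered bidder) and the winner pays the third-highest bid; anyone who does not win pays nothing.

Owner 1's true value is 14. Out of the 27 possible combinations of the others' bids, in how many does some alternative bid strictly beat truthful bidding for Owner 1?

3

Others bid (5, 5, 20): truth gives 0; bid 20 gives 9 > 0. Violating.
Others bid (5, 20, 5): truth gives 0; bid 20 gives 9 > 0. Violating.
Others bid (20, 5, 5): truth gives 0; bid 20 gives 9 > 0. Violating.
Others bid (5, 5, 5): truth gives 9; no alternative beats it.
Others bid (5, 5, 14): truth gives 9; no alternative beats it.
(Checking all 27 profiles: 3 have a profitable deviation, 24 do not.)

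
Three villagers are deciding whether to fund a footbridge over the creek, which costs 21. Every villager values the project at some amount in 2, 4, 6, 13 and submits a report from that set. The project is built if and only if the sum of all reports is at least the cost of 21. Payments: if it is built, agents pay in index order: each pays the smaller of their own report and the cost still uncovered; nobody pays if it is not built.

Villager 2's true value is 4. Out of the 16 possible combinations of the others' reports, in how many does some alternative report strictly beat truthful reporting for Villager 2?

Others report (6, 13): truth gives 0; report 2 gives 2 > 0. Violating.
Others report (13, 6): truth gives 0; report 2 gives 2 > 0. Violating.
Others report (13, 13): truth gives 0; report 2 gives 2 > 0. Violating.
Others report (2, 2): truth gives 0; no alternative beats it.
Others report (2, 4): truth gives 0; no alternative beats it.
(Checking all 16 profiles: 3 have a profitable deviation, 13 do not.)

3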